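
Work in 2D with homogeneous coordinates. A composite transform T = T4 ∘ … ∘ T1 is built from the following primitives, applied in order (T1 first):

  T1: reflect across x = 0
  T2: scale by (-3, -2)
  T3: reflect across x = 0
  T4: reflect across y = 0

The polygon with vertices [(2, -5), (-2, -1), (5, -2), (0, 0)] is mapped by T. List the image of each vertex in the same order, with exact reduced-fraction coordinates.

T1 reflect across x = 0: (2, -5) → (-2, -5); (-2, -1) → (2, -1); (5, -2) → (-5, -2); (0, 0) → (0, 0)
T2 scale by (-3, -2): (-2, -5) → (6, 10); (2, -1) → (-6, 2); (-5, -2) → (15, 4); (0, 0) → (0, 0)
T3 reflect across x = 0: (6, 10) → (-6, 10); (-6, 2) → (6, 2); (15, 4) → (-15, 4); (0, 0) → (0, 0)
T4 reflect across y = 0: (-6, 10) → (-6, -10); (6, 2) → (6, -2); (-15, 4) → (-15, -4); (0, 0) → (0, 0)

image vertices: (-6, -10), (6, -2), (-15, -4), (0, 0)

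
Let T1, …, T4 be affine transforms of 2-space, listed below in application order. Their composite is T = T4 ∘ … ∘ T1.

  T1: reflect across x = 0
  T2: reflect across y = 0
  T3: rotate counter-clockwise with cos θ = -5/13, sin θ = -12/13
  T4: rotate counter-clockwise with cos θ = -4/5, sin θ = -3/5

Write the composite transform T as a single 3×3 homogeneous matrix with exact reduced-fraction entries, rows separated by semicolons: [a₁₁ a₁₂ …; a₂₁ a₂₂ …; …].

T1 = [-1 0 0; 0 1 0; 0 0 1]
T2·T1 = [-1 0 0; 0 -1 0; 0 0 1]
T3·…·T1 = [5/13 -12/13 0; 12/13 5/13 0; 0 0 1]
T4·…·T1 = [16/65 63/65 0; -63/65 16/65 0; 0 0 1]

T = [16/65 63/65 0; -63/65 16/65 0; 0 0 1]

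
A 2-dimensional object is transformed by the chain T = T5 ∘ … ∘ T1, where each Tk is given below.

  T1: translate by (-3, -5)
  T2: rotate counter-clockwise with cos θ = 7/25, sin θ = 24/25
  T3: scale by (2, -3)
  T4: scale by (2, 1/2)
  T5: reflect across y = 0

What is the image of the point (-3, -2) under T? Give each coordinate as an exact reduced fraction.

T(p) = (504/25, -579/50)

T1 translate by (-3, -5): (-3, -2) → (-6, -7)
T2 rotate counter-clockwise with cos θ = 7/25, sin θ = 24/25: (-6, -7) → (126/25, -193/25)
T3 scale by (2, -3): (126/25, -193/25) → (252/25, 579/25)
T4 scale by (2, 1/2): (252/25, 579/25) → (504/25, 579/50)
T5 reflect across y = 0: (504/25, 579/50) → (504/25, -579/50)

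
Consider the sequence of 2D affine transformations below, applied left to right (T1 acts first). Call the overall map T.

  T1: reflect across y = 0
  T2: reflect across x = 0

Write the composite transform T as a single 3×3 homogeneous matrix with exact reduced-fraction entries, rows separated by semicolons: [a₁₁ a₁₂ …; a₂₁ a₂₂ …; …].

T1 = [1 0 0; 0 -1 0; 0 0 1]
T2·T1 = [-1 0 0; 0 -1 0; 0 0 1]

T = [-1 0 0; 0 -1 0; 0 0 1]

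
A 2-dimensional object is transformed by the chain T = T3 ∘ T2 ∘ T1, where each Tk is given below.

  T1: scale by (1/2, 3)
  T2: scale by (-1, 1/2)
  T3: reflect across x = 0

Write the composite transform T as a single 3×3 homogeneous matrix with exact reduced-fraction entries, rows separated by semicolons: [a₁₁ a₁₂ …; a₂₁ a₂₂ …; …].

T1 = [1/2 0 0; 0 3 0; 0 0 1]
T2·T1 = [-1/2 0 0; 0 3/2 0; 0 0 1]
T3·…·T1 = [1/2 0 0; 0 3/2 0; 0 0 1]

T = [1/2 0 0; 0 3/2 0; 0 0 1]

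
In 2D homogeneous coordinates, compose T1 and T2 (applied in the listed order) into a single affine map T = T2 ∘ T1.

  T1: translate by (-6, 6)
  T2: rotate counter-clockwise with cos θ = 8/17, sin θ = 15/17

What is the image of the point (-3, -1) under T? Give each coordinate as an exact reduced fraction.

T(p) = (-147/17, -95/17)

T1 translate by (-6, 6): (-3, -1) → (-9, 5)
T2 rotate counter-clockwise with cos θ = 8/17, sin θ = 15/17: (-9, 5) → (-147/17, -95/17)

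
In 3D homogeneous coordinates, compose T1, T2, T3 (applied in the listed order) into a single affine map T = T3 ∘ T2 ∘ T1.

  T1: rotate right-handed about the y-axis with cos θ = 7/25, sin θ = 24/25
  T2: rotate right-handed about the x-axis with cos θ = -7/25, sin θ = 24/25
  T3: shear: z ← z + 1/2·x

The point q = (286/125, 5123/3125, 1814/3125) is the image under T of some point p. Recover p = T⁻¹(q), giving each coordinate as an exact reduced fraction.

T1 = [7/25 0 24/25 0; 0 1 0 0; -24/25 0 7/25 0; 0 0 0 1]
T2·T1 = [7/25 0 24/25 0; 576/625 -7/25 -168/625 0; 168/625 24/25 -49/625 0; 0 0 0 1]
T3·…·T1 = [7/25 0 24/25 0; 576/625 -7/25 -168/625 0; 511/1250 24/25 251/625 0; 0 0 0 1]
det M = 1; M⁻¹ = [91/625 576/625 168/625 0; -12/25 -7/25 24/25 0; 1249/1250 -168/625 -49/625 0; 0 0 0 1]
M⁻¹ · (286/125, 5123/3125, 1814/3125)ᵀ = (2, -1, 9/5)ᵀ

p = (2, -1, 9/5)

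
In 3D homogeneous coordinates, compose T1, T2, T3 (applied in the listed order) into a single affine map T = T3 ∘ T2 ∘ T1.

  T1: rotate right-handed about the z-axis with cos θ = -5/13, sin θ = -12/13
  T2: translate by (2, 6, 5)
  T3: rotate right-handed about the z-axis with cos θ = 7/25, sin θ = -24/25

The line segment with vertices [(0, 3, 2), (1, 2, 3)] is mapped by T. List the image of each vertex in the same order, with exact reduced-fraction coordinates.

image vertices: (1946/325, -1047/325, 7), (1659/325, -688/325, 8)

T1 rotate right-handed about the z-axis with cos θ = -5/13, sin θ = -12/13: (0, 3, 2) → (36/13, -15/13, 2); (1, 2, 3) → (19/13, -22/13, 3)
T2 translate by (2, 6, 5): (36/13, -15/13, 2) → (62/13, 63/13, 7); (19/13, -22/13, 3) → (45/13, 56/13, 8)
T3 rotate right-handed about the z-axis with cos θ = 7/25, sin θ = -24/25: (62/13, 63/13, 7) → (1946/325, -1047/325, 7); (45/13, 56/13, 8) → (1659/325, -688/325, 8)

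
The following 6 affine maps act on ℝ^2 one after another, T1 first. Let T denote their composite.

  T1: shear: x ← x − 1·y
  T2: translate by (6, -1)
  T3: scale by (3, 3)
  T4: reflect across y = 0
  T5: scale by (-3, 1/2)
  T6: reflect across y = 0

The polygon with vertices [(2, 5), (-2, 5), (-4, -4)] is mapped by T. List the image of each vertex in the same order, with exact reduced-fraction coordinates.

image vertices: (-27, 6), (9, 6), (-54, -15/2)

T1 shear: x ← x − 1·y: (2, 5) → (-3, 5); (-2, 5) → (-7, 5); (-4, -4) → (0, -4)
T2 translate by (6, -1): (-3, 5) → (3, 4); (-7, 5) → (-1, 4); (0, -4) → (6, -5)
T3 scale by (3, 3): (3, 4) → (9, 12); (-1, 4) → (-3, 12); (6, -5) → (18, -15)
T4 reflect across y = 0: (9, 12) → (9, -12); (-3, 12) → (-3, -12); (18, -15) → (18, 15)
T5 scale by (-3, 1/2): (9, -12) → (-27, -6); (-3, -12) → (9, -6); (18, 15) → (-54, 15/2)
T6 reflect across y = 0: (-27, -6) → (-27, 6); (9, -6) → (9, 6); (-54, 15/2) → (-54, -15/2)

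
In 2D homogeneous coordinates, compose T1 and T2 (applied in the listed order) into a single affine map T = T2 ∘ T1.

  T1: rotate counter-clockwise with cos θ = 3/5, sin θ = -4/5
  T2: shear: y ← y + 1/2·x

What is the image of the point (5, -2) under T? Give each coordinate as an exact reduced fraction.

T1 rotate counter-clockwise with cos θ = 3/5, sin θ = -4/5: (5, -2) → (7/5, -26/5)
T2 shear: y ← y + 1/2·x: (7/5, -26/5) → (7/5, -9/2)

T(p) = (7/5, -9/2)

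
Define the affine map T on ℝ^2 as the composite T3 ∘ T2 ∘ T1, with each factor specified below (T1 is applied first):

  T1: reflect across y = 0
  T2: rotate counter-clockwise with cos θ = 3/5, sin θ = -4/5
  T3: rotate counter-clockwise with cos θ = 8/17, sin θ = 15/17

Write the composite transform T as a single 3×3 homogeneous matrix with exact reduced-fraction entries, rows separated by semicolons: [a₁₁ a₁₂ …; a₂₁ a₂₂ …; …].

T1 = [1 0 0; 0 -1 0; 0 0 1]
T2·T1 = [3/5 -4/5 0; -4/5 -3/5 0; 0 0 1]
T3·…·T1 = [84/85 13/85 0; 13/85 -84/85 0; 0 0 1]

T = [84/85 13/85 0; 13/85 -84/85 0; 0 0 1]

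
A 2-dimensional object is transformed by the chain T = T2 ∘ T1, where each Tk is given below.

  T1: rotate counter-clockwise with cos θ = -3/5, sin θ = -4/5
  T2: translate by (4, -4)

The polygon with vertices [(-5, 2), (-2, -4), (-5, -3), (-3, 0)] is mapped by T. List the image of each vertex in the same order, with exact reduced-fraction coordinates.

T1 rotate counter-clockwise with cos θ = -3/5, sin θ = -4/5: (-5, 2) → (23/5, 14/5); (-2, -4) → (-2, 4); (-5, -3) → (3/5, 29/5); (-3, 0) → (9/5, 12/5)
T2 translate by (4, -4): (23/5, 14/5) → (43/5, -6/5); (-2, 4) → (2, 0); (3/5, 29/5) → (23/5, 9/5); (9/5, 12/5) → (29/5, -8/5)

image vertices: (43/5, -6/5), (2, 0), (23/5, 9/5), (29/5, -8/5)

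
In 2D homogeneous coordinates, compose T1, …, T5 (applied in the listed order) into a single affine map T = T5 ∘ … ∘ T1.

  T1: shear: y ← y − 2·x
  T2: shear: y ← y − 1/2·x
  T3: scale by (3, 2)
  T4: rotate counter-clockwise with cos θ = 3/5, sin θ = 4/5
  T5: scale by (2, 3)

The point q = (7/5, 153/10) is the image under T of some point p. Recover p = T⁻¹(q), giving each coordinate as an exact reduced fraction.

p = (3/2, 5)

T1 = [1 0 0; -2 1 0; 0 0 1]
T2·T1 = [1 0 0; -5/2 1 0; 0 0 1]
T3·…·T1 = [3 0 0; -5 2 0; 0 0 1]
T4·…·T1 = [29/5 -8/5 0; -3/5 6/5 0; 0 0 1]
T5·…·T1 = [58/5 -16/5 0; -9/5 18/5 0; 0 0 1]
det M = 36; M⁻¹ = [1/10 4/45 0; 1/20 29/90 0; 0 0 1]
M⁻¹ · (7/5, 153/10)ᵀ = (3/2, 5)ᵀ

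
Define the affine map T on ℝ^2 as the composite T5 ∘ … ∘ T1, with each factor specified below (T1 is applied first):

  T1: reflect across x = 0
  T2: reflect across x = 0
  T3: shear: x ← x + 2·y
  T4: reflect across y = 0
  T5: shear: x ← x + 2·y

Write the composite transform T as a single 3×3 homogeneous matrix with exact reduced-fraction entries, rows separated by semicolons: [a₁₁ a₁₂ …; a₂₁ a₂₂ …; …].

T = [1 0 0; 0 -1 0; 0 0 1]

T1 = [-1 0 0; 0 1 0; 0 0 1]
T2·T1 = [1 0 0; 0 1 0; 0 0 1]
T3·…·T1 = [1 2 0; 0 1 0; 0 0 1]
T4·…·T1 = [1 2 0; 0 -1 0; 0 0 1]
T5·…·T1 = [1 0 0; 0 -1 0; 0 0 1]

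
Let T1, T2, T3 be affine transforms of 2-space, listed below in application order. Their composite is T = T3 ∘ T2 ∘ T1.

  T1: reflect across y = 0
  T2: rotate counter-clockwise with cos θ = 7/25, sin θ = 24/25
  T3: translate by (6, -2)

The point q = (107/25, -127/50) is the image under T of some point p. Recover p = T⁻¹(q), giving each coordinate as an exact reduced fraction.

p = (-1, -3/2)

T1 = [1 0 0; 0 -1 0; 0 0 1]
T2·T1 = [7/25 24/25 0; 24/25 -7/25 0; 0 0 1]
T3·…·T1 = [7/25 24/25 6; 24/25 -7/25 -2; 0 0 1]
det M = -1; M⁻¹ = [7/25 24/25 6/25; 24/25 -7/25 -158/25; 0 0 1]
M⁻¹ · (107/25, -127/50)ᵀ = (-1, -3/2)ᵀ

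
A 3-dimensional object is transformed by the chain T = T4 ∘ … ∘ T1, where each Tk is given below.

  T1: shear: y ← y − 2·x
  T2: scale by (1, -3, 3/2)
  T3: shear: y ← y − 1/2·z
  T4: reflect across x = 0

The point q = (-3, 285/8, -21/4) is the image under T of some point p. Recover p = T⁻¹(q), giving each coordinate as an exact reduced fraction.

T1 = [1 0 0 0; -2 1 0 0; 0 0 1 0; 0 0 0 1]
T2·T1 = [1 0 0 0; 6 -3 0 0; 0 0 3/2 0; 0 0 0 1]
T3·…·T1 = [1 0 0 0; 6 -3 -3/4 0; 0 0 3/2 0; 0 0 0 1]
T4·…·T1 = [-1 0 0 0; 6 -3 -3/4 0; 0 0 3/2 0; 0 0 0 1]
det M = 9/2; M⁻¹ = [-1 0 0 0; -2 -1/3 -1/6 0; 0 0 2/3 0; 0 0 0 1]
M⁻¹ · (-3, 285/8, -21/4)ᵀ = (3, -5, -7/2)ᵀ

p = (3, -5, -7/2)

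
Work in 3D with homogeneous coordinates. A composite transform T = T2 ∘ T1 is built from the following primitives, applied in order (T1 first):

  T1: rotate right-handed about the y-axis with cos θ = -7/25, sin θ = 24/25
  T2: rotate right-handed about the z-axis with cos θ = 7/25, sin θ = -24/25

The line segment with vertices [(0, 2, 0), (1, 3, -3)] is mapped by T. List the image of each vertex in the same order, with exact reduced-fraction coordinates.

image vertices: (48/25, 14/25, 0), (1247/625, 2421/625, -3/25)

T1 rotate right-handed about the y-axis with cos θ = -7/25, sin θ = 24/25: (0, 2, 0) → (0, 2, 0); (1, 3, -3) → (-79/25, 3, -3/25)
T2 rotate right-handed about the z-axis with cos θ = 7/25, sin θ = -24/25: (0, 2, 0) → (48/25, 14/25, 0); (-79/25, 3, -3/25) → (1247/625, 2421/625, -3/25)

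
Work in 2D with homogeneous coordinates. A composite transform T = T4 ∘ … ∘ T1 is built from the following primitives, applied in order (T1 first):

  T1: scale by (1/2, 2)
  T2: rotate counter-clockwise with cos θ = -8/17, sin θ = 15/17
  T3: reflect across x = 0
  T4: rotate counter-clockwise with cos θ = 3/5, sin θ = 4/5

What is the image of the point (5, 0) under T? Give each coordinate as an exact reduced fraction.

T1 scale by (1/2, 2): (5, 0) → (5/2, 0)
T2 rotate counter-clockwise with cos θ = -8/17, sin θ = 15/17: (5/2, 0) → (-20/17, 75/34)
T3 reflect across x = 0: (-20/17, 75/34) → (20/17, 75/34)
T4 rotate counter-clockwise with cos θ = 3/5, sin θ = 4/5: (20/17, 75/34) → (-18/17, 77/34)

T(p) = (-18/17, 77/34)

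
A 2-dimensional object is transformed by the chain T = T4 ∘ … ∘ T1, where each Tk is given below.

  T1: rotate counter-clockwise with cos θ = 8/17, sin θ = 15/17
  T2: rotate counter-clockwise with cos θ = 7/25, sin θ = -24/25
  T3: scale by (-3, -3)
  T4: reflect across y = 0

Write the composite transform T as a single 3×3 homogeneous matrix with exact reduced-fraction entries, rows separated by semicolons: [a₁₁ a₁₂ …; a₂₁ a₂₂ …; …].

T1 = [8/17 -15/17 0; 15/17 8/17 0; 0 0 1]
T2·T1 = [416/425 87/425 0; -87/425 416/425 0; 0 0 1]
T3·…·T1 = [-1248/425 -261/425 0; 261/425 -1248/425 0; 0 0 1]
T4·…·T1 = [-1248/425 -261/425 0; -261/425 1248/425 0; 0 0 1]

T = [-1248/425 -261/425 0; -261/425 1248/425 0; 0 0 1]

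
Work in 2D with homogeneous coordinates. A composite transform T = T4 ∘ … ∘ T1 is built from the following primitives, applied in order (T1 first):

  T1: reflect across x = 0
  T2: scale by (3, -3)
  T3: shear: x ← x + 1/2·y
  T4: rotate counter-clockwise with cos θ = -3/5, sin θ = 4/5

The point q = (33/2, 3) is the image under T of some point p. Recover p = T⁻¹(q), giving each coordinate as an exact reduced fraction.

T1 = [-1 0 0; 0 1 0; 0 0 1]
T2·T1 = [-3 0 0; 0 -3 0; 0 0 1]
T3·…·T1 = [-3 -3/2 0; 0 -3 0; 0 0 1]
T4·…·T1 = [9/5 33/10 0; -12/5 3/5 0; 0 0 1]
det M = 9; M⁻¹ = [1/15 -11/30 0; 4/15 1/5 0; 0 0 1]
M⁻¹ · (33/2, 3)ᵀ = (0, 5)ᵀ

p = (0, 5)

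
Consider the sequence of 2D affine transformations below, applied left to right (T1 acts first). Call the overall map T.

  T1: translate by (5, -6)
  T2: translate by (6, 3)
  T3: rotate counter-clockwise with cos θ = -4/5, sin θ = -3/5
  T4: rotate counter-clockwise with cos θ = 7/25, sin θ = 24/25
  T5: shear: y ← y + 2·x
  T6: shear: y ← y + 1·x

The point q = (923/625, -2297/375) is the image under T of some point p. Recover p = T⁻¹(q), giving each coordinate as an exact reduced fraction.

p = (-3/5, 2/3)

T1 = [1 0 5; 0 1 -6; 0 0 1]
T2·T1 = [1 0 11; 0 1 -3; 0 0 1]
T3·…·T1 = [-4/5 3/5 -53/5; -3/5 -4/5 -21/5; 0 0 1]
T4·…·T1 = [44/125 117/125 133/125; -117/125 44/125 -1419/125; 0 0 1]
T5·…·T1 = [44/125 117/125 133/125; -29/125 278/125 -1153/125; 0 0 1]
T6·…·T1 = [44/125 117/125 133/125; 3/25 79/25 -204/25; 0 0 1]
det M = 1; M⁻¹ = [79/25 -117/125 -11; -3/25 44/125 3; 0 0 1]
M⁻¹ · (923/625, -2297/375)ᵀ = (-3/5, 2/3)ᵀ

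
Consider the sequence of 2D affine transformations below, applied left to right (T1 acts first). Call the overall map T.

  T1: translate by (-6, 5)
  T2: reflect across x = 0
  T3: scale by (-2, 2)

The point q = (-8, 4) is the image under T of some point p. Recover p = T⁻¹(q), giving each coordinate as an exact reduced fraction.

T1 = [1 0 -6; 0 1 5; 0 0 1]
T2·T1 = [-1 0 6; 0 1 5; 0 0 1]
T3·…·T1 = [2 0 -12; 0 2 10; 0 0 1]
det M = 4; M⁻¹ = [1/2 0 6; 0 1/2 -5; 0 0 1]
M⁻¹ · (-8, 4)ᵀ = (2, -3)ᵀ

p = (2, -3)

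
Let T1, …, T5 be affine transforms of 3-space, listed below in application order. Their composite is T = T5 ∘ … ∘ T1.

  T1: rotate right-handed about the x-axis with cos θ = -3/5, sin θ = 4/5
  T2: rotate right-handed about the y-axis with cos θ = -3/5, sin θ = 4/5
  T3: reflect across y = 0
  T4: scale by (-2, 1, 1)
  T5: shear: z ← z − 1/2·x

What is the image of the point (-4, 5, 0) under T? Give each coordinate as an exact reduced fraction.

T(p) = (-56/5, 3, 32/5)

T1 rotate right-handed about the x-axis with cos θ = -3/5, sin θ = 4/5: (-4, 5, 0) → (-4, -3, 4)
T2 rotate right-handed about the y-axis with cos θ = -3/5, sin θ = 4/5: (-4, -3, 4) → (28/5, -3, 4/5)
T3 reflect across y = 0: (28/5, -3, 4/5) → (28/5, 3, 4/5)
T4 scale by (-2, 1, 1): (28/5, 3, 4/5) → (-56/5, 3, 4/5)
T5 shear: z ← z − 1/2·x: (-56/5, 3, 4/5) → (-56/5, 3, 32/5)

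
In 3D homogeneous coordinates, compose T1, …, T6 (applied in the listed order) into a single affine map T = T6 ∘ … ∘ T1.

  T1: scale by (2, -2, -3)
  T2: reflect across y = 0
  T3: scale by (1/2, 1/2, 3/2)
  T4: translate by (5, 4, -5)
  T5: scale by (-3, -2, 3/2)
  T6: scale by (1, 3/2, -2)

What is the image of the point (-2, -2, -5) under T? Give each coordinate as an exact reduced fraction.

T1 scale by (2, -2, -3): (-2, -2, -5) → (-4, 4, 15)
T2 reflect across y = 0: (-4, 4, 15) → (-4, -4, 15)
T3 scale by (1/2, 1/2, 3/2): (-4, -4, 15) → (-2, -2, 45/2)
T4 translate by (5, 4, -5): (-2, -2, 45/2) → (3, 2, 35/2)
T5 scale by (-3, -2, 3/2): (3, 2, 35/2) → (-9, -4, 105/4)
T6 scale by (1, 3/2, -2): (-9, -4, 105/4) → (-9, -6, -105/2)

T(p) = (-9, -6, -105/2)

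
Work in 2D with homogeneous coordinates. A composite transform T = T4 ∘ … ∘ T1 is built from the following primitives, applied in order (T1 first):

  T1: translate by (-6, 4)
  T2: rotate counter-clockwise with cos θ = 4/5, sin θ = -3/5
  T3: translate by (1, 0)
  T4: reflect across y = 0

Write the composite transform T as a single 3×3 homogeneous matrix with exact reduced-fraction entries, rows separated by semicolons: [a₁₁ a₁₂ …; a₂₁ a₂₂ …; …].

T = [4/5 3/5 -7/5; 3/5 -4/5 -34/5; 0 0 1]

T1 = [1 0 -6; 0 1 4; 0 0 1]
T2·T1 = [4/5 3/5 -12/5; -3/5 4/5 34/5; 0 0 1]
T3·…·T1 = [4/5 3/5 -7/5; -3/5 4/5 34/5; 0 0 1]
T4·…·T1 = [4/5 3/5 -7/5; 3/5 -4/5 -34/5; 0 0 1]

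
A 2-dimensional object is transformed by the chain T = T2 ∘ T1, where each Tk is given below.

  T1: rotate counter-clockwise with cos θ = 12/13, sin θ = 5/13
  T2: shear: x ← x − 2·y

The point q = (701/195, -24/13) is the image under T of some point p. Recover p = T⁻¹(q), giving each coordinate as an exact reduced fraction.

T1 = [12/13 -5/13 0; 5/13 12/13 0; 0 0 1]
T2·T1 = [2/13 -29/13 0; 5/13 12/13 0; 0 0 1]
det M = 1; M⁻¹ = [12/13 29/13 0; -5/13 2/13 0; 0 0 1]
M⁻¹ · (701/195, -24/13)ᵀ = (-4/5, -5/3)ᵀ

p = (-4/5, -5/3)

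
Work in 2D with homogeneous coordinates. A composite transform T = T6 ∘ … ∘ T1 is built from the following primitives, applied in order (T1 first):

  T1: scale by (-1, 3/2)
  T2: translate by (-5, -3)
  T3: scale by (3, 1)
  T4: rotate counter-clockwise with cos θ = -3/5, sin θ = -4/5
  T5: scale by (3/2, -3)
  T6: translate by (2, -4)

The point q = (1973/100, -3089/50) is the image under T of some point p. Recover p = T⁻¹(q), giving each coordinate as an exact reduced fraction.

T1 = [-1 0 0; 0 3/2 0; 0 0 1]
T2·T1 = [-1 0 -5; 0 3/2 -3; 0 0 1]
T3·…·T1 = [-3 0 -15; 0 3/2 -3; 0 0 1]
T4·…·T1 = [9/5 6/5 33/5; 12/5 -9/10 69/5; 0 0 1]
T5·…·T1 = [27/10 9/5 99/10; -36/5 27/10 -207/5; 0 0 1]
T6·…·T1 = [27/10 9/5 119/10; -36/5 27/10 -227/5; 0 0 1]
det M = 81/4; M⁻¹ = [2/15 -4/45 -253/45; 16/45 2/15 82/45; 0 0 1]
M⁻¹ · (1973/100, -3089/50)ᵀ = (5/2, 3/5)ᵀ

p = (5/2, 3/5)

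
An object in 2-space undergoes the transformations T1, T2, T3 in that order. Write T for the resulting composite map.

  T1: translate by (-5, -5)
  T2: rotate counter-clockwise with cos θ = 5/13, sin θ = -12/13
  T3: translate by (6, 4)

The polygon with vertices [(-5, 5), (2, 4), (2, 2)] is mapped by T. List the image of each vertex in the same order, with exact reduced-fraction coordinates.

image vertices: (28/13, 172/13), (51/13, 83/13), (27/13, 73/13)

T1 translate by (-5, -5): (-5, 5) → (-10, 0); (2, 4) → (-3, -1); (2, 2) → (-3, -3)
T2 rotate counter-clockwise with cos θ = 5/13, sin θ = -12/13: (-10, 0) → (-50/13, 120/13); (-3, -1) → (-27/13, 31/13); (-3, -3) → (-51/13, 21/13)
T3 translate by (6, 4): (-50/13, 120/13) → (28/13, 172/13); (-27/13, 31/13) → (51/13, 83/13); (-51/13, 21/13) → (27/13, 73/13)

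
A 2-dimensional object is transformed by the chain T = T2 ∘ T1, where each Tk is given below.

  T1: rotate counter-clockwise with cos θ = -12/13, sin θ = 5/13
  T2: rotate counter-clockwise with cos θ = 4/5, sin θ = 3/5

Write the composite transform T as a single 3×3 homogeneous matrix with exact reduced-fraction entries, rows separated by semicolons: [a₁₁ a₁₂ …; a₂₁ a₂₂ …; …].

T = [-63/65 16/65 0; -16/65 -63/65 0; 0 0 1]

T1 = [-12/13 -5/13 0; 5/13 -12/13 0; 0 0 1]
T2·T1 = [-63/65 16/65 0; -16/65 -63/65 0; 0 0 1]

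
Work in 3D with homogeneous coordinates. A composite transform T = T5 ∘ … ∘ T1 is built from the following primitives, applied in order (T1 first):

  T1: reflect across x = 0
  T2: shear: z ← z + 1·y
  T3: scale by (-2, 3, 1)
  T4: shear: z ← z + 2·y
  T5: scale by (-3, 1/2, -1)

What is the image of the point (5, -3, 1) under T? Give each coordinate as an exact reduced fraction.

T(p) = (-30, -9/2, 20)

T1 reflect across x = 0: (5, -3, 1) → (-5, -3, 1)
T2 shear: z ← z + 1·y: (-5, -3, 1) → (-5, -3, -2)
T3 scale by (-2, 3, 1): (-5, -3, -2) → (10, -9, -2)
T4 shear: z ← z + 2·y: (10, -9, -2) → (10, -9, -20)
T5 scale by (-3, 1/2, -1): (10, -9, -20) → (-30, -9/2, 20)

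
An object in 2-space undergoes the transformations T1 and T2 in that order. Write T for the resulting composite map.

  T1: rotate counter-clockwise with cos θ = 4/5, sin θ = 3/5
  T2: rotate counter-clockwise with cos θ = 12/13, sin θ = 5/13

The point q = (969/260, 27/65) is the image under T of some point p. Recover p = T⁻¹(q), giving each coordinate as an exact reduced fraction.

p = (9/4, -3)

T1 = [4/5 -3/5 0; 3/5 4/5 0; 0 0 1]
T2·T1 = [33/65 -56/65 0; 56/65 33/65 0; 0 0 1]
det M = 1; M⁻¹ = [33/65 56/65 0; -56/65 33/65 0; 0 0 1]
M⁻¹ · (969/260, 27/65)ᵀ = (9/4, -3)ᵀ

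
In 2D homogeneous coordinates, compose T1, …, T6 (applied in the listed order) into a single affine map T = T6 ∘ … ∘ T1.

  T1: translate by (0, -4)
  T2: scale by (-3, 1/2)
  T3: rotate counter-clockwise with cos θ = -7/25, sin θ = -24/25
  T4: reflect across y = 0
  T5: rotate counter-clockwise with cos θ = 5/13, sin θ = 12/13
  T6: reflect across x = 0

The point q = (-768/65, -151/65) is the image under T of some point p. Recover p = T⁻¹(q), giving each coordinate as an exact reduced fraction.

p = (4, 2)

T1 = [1 0 0; 0 1 -4; 0 0 1]
T2·T1 = [-3 0 0; 0 1/2 -2; 0 0 1]
T3·…·T1 = [21/25 12/25 -48/25; 72/25 -7/50 14/25; 0 0 1]
T4·…·T1 = [21/25 12/25 -48/25; -72/25 7/50 -14/25; 0 0 1]
T5·…·T1 = [969/325 18/325 -72/325; -108/325 323/650 -646/325; 0 0 1]
T6·…·T1 = [-969/325 -18/325 72/325; -108/325 323/650 -646/325; 0 0 1]
det M = -3/2; M⁻¹ = [-323/975 -12/325 0; -72/325 646/325 4; 0 0 1]
M⁻¹ · (-768/65, -151/65)ᵀ = (4, 2)ᵀ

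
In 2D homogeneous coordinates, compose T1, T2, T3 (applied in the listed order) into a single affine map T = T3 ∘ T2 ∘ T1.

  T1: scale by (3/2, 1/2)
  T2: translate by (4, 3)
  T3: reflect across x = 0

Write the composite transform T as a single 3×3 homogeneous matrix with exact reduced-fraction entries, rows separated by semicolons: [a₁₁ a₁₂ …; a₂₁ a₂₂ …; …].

T = [-3/2 0 -4; 0 1/2 3; 0 0 1]

T1 = [3/2 0 0; 0 1/2 0; 0 0 1]
T2·T1 = [3/2 0 4; 0 1/2 3; 0 0 1]
T3·…·T1 = [-3/2 0 -4; 0 1/2 3; 0 0 1]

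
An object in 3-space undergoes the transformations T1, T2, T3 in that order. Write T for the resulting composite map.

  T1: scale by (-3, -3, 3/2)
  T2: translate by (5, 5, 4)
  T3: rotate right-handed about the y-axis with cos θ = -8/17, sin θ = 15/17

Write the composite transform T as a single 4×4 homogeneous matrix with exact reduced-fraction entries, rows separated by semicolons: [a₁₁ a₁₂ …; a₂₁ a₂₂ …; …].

T1 = [-3 0 0 0; 0 -3 0 0; 0 0 3/2 0; 0 0 0 1]
T2·T1 = [-3 0 0 5; 0 -3 0 5; 0 0 3/2 4; 0 0 0 1]
T3·…·T1 = [24/17 0 45/34 20/17; 0 -3 0 5; 45/17 0 -12/17 -107/17; 0 0 0 1]

T = [24/17 0 45/34 20/17; 0 -3 0 5; 45/17 0 -12/17 -107/17; 0 0 0 1]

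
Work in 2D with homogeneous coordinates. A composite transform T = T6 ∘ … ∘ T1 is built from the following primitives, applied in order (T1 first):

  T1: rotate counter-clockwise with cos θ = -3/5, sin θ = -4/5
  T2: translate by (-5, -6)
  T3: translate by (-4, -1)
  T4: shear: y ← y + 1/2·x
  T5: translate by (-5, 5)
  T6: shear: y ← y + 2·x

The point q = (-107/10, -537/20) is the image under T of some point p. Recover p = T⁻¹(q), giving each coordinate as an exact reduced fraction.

p = (-3/2, 3)

T1 = [-3/5 4/5 0; -4/5 -3/5 0; 0 0 1]
T2·T1 = [-3/5 4/5 -5; -4/5 -3/5 -6; 0 0 1]
T3·…·T1 = [-3/5 4/5 -9; -4/5 -3/5 -7; 0 0 1]
T4·…·T1 = [-3/5 4/5 -9; -11/10 -1/5 -23/2; 0 0 1]
T5·…·T1 = [-3/5 4/5 -14; -11/10 -1/5 -13/2; 0 0 1]
T6·…·T1 = [-3/5 4/5 -14; -23/10 7/5 -69/2; 0 0 1]
det M = 1; M⁻¹ = [7/5 -4/5 -8; 23/10 -3/5 23/2; 0 0 1]
M⁻¹ · (-107/10, -537/20)ᵀ = (-3/2, 3)ᵀ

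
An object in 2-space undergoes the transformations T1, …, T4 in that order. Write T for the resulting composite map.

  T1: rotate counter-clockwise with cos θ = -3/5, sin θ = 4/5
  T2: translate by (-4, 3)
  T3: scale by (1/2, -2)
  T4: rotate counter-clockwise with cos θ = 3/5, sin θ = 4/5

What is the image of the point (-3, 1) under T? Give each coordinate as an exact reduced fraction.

T1 rotate counter-clockwise with cos θ = -3/5, sin θ = 4/5: (-3, 1) → (1, -3)
T2 translate by (-4, 3): (1, -3) → (-3, 0)
T3 scale by (1/2, -2): (-3, 0) → (-3/2, 0)
T4 rotate counter-clockwise with cos θ = 3/5, sin θ = 4/5: (-3/2, 0) → (-9/10, -6/5)

T(p) = (-9/10, -6/5)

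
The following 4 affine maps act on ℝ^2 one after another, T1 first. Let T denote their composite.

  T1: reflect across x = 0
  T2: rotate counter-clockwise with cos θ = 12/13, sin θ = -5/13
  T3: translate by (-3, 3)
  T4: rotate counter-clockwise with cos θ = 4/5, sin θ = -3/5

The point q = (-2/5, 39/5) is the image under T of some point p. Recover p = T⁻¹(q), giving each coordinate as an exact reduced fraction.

p = (3, 2)

T1 = [-1 0 0; 0 1 0; 0 0 1]
T2·T1 = [-12/13 5/13 0; 5/13 12/13 0; 0 0 1]
T3·…·T1 = [-12/13 5/13 -3; 5/13 12/13 3; 0 0 1]
T4·…·T1 = [-33/65 56/65 -3/5; 56/65 33/65 21/5; 0 0 1]
det M = -1; M⁻¹ = [-33/65 56/65 -51/13; 56/65 33/65 -21/13; 0 0 1]
M⁻¹ · (-2/5, 39/5)ᵀ = (3, 2)ᵀ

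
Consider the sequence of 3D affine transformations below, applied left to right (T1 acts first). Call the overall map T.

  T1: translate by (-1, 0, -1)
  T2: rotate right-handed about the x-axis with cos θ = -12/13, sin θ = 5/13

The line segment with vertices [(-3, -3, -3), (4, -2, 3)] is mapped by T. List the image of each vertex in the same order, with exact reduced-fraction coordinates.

T1 translate by (-1, 0, -1): (-3, -3, -3) → (-4, -3, -4); (4, -2, 3) → (3, -2, 2)
T2 rotate right-handed about the x-axis with cos θ = -12/13, sin θ = 5/13: (-4, -3, -4) → (-4, 56/13, 33/13); (3, -2, 2) → (3, 14/13, -34/13)

image vertices: (-4, 56/13, 33/13), (3, 14/13, -34/13)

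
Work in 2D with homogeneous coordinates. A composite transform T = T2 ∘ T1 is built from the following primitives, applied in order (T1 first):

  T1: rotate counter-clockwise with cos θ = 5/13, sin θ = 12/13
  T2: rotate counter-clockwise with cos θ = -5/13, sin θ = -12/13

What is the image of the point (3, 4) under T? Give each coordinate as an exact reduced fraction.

T(p) = (837/169, 116/169)

T1 rotate counter-clockwise with cos θ = 5/13, sin θ = 12/13: (3, 4) → (-33/13, 56/13)
T2 rotate counter-clockwise with cos θ = -5/13, sin θ = -12/13: (-33/13, 56/13) → (837/169, 116/169)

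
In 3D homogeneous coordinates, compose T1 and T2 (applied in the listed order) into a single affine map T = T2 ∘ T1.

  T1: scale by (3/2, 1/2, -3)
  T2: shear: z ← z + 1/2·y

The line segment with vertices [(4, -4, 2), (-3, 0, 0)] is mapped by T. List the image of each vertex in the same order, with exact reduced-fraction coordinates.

T1 scale by (3/2, 1/2, -3): (4, -4, 2) → (6, -2, -6); (-3, 0, 0) → (-9/2, 0, 0)
T2 shear: z ← z + 1/2·y: (6, -2, -6) → (6, -2, -7); (-9/2, 0, 0) → (-9/2, 0, 0)

image vertices: (6, -2, -7), (-9/2, 0, 0)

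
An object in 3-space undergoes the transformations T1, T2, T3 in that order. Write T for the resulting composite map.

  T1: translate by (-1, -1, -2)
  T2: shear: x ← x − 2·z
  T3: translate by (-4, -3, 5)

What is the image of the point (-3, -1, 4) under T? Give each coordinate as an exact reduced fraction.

T1 translate by (-1, -1, -2): (-3, -1, 4) → (-4, -2, 2)
T2 shear: x ← x − 2·z: (-4, -2, 2) → (-8, -2, 2)
T3 translate by (-4, -3, 5): (-8, -2, 2) → (-12, -5, 7)

T(p) = (-12, -5, 7)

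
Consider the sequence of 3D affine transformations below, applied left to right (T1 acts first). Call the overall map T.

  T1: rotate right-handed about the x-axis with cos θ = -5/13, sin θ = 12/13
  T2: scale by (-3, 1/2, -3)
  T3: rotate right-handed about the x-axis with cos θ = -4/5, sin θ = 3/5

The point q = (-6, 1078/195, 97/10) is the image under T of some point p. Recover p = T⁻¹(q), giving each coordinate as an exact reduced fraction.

T1 = [1 0 0 0; 0 -5/13 -12/13 0; 0 12/13 -5/13 0; 0 0 0 1]
T2·T1 = [-3 0 0 0; 0 -5/26 -6/13 0; 0 -36/13 15/13 0; 0 0 0 1]
T3·…·T1 = [-3 0 0 0; 0 118/65 -21/65 0; 0 21/10 -6/5 0; 0 0 0 1]
det M = 9/2; M⁻¹ = [-1/3 0 0 0; 0 4/5 -14/65 0; 0 7/5 -236/195 0; 0 0 0 1]
M⁻¹ · (-6, 1078/195, 97/10)ᵀ = (2, 7/3, -4)ᵀ

p = (2, 7/3, -4)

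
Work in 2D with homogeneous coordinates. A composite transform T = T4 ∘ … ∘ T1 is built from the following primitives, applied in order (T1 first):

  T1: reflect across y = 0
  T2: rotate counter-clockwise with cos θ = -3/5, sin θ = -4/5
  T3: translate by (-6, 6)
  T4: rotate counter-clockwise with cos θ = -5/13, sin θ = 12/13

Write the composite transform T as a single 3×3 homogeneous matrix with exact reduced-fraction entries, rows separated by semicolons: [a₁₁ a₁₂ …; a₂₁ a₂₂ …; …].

T = [63/65 -16/65 -42/13; -16/65 -63/65 -102/13; 0 0 1]

T1 = [1 0 0; 0 -1 0; 0 0 1]
T2·T1 = [-3/5 -4/5 0; -4/5 3/5 0; 0 0 1]
T3·…·T1 = [-3/5 -4/5 -6; -4/5 3/5 6; 0 0 1]
T4·…·T1 = [63/65 -16/65 -42/13; -16/65 -63/65 -102/13; 0 0 1]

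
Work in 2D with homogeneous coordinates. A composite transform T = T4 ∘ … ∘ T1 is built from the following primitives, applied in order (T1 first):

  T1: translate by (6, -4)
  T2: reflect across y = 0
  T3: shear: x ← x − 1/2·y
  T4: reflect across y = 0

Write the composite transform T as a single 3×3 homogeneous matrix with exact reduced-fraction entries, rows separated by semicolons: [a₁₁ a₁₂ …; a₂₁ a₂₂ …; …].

T = [1 1/2 4; 0 1 -4; 0 0 1]

T1 = [1 0 6; 0 1 -4; 0 0 1]
T2·T1 = [1 0 6; 0 -1 4; 0 0 1]
T3·…·T1 = [1 1/2 4; 0 -1 4; 0 0 1]
T4·…·T1 = [1 1/2 4; 0 1 -4; 0 0 1]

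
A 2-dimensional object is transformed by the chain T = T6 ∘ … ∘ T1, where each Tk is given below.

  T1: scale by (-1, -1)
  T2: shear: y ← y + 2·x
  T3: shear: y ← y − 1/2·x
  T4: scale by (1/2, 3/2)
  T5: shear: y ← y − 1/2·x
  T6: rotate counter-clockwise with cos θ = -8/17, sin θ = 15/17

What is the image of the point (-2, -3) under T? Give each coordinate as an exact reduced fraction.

T1 scale by (-1, -1): (-2, -3) → (2, 3)
T2 shear: y ← y + 2·x: (2, 3) → (2, 7)
T3 shear: y ← y − 1/2·x: (2, 7) → (2, 6)
T4 scale by (1/2, 3/2): (2, 6) → (1, 9)
T5 shear: y ← y − 1/2·x: (1, 9) → (1, 17/2)
T6 rotate counter-clockwise with cos θ = -8/17, sin θ = 15/17: (1, 17/2) → (-271/34, -53/17)

T(p) = (-271/34, -53/17)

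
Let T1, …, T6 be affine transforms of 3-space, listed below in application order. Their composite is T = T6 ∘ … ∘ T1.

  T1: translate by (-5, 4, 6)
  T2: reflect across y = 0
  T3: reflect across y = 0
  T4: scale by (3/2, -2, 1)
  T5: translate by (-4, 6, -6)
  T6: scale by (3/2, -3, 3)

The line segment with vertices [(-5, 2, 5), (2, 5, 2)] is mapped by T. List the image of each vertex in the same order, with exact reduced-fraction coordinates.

image vertices: (-57/2, 18, 15), (-51/4, 36, 6)

T1 translate by (-5, 4, 6): (-5, 2, 5) → (-10, 6, 11); (2, 5, 2) → (-3, 9, 8)
T2 reflect across y = 0: (-10, 6, 11) → (-10, -6, 11); (-3, 9, 8) → (-3, -9, 8)
T3 reflect across y = 0: (-10, -6, 11) → (-10, 6, 11); (-3, -9, 8) → (-3, 9, 8)
T4 scale by (3/2, -2, 1): (-10, 6, 11) → (-15, -12, 11); (-3, 9, 8) → (-9/2, -18, 8)
T5 translate by (-4, 6, -6): (-15, -12, 11) → (-19, -6, 5); (-9/2, -18, 8) → (-17/2, -12, 2)
T6 scale by (3/2, -3, 3): (-19, -6, 5) → (-57/2, 18, 15); (-17/2, -12, 2) → (-51/4, 36, 6)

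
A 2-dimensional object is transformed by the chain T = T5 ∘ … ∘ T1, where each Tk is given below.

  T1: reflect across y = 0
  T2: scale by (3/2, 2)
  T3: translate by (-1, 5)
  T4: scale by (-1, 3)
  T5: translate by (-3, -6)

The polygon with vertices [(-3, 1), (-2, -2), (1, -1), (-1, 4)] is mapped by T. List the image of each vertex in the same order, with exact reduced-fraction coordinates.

image vertices: (5/2, 3), (1, 21), (-7/2, 15), (-1/2, -15)

T1 reflect across y = 0: (-3, 1) → (-3, -1); (-2, -2) → (-2, 2); (1, -1) → (1, 1); (-1, 4) → (-1, -4)
T2 scale by (3/2, 2): (-3, -1) → (-9/2, -2); (-2, 2) → (-3, 4); (1, 1) → (3/2, 2); (-1, -4) → (-3/2, -8)
T3 translate by (-1, 5): (-9/2, -2) → (-11/2, 3); (-3, 4) → (-4, 9); (3/2, 2) → (1/2, 7); (-3/2, -8) → (-5/2, -3)
T4 scale by (-1, 3): (-11/2, 3) → (11/2, 9); (-4, 9) → (4, 27); (1/2, 7) → (-1/2, 21); (-5/2, -3) → (5/2, -9)
T5 translate by (-3, -6): (11/2, 9) → (5/2, 3); (4, 27) → (1, 21); (-1/2, 21) → (-7/2, 15); (5/2, -9) → (-1/2, -15)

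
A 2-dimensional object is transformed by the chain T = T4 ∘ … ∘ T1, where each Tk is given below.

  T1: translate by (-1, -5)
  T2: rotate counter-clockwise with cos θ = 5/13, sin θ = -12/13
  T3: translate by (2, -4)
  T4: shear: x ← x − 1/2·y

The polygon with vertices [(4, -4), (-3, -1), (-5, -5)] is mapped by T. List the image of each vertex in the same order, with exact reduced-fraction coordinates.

T1 translate by (-1, -5): (4, -4) → (3, -9); (-3, -1) → (-4, -6); (-5, -5) → (-6, -10)
T2 rotate counter-clockwise with cos θ = 5/13, sin θ = -12/13: (3, -9) → (-93/13, -81/13); (-4, -6) → (-92/13, 18/13); (-6, -10) → (-150/13, 22/13)
T3 translate by (2, -4): (-93/13, -81/13) → (-67/13, -133/13); (-92/13, 18/13) → (-66/13, -34/13); (-150/13, 22/13) → (-124/13, -30/13)
T4 shear: x ← x − 1/2·y: (-67/13, -133/13) → (-1/26, -133/13); (-66/13, -34/13) → (-49/13, -34/13); (-124/13, -30/13) → (-109/13, -30/13)

image vertices: (-1/26, -133/13), (-49/13, -34/13), (-109/13, -30/13)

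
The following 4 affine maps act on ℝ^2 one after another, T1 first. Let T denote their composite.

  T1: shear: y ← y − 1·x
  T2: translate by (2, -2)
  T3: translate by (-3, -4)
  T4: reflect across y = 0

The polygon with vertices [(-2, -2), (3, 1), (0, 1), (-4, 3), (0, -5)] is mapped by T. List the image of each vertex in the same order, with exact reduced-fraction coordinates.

image vertices: (-3, 6), (2, 8), (-1, 5), (-5, -1), (-1, 11)

T1 shear: y ← y − 1·x: (-2, -2) → (-2, 0); (3, 1) → (3, -2); (0, 1) → (0, 1); (-4, 3) → (-4, 7); (0, -5) → (0, -5)
T2 translate by (2, -2): (-2, 0) → (0, -2); (3, -2) → (5, -4); (0, 1) → (2, -1); (-4, 7) → (-2, 5); (0, -5) → (2, -7)
T3 translate by (-3, -4): (0, -2) → (-3, -6); (5, -4) → (2, -8); (2, -1) → (-1, -5); (-2, 5) → (-5, 1); (2, -7) → (-1, -11)
T4 reflect across y = 0: (-3, -6) → (-3, 6); (2, -8) → (2, 8); (-1, -5) → (-1, 5); (-5, 1) → (-5, -1); (-1, -11) → (-1, 11)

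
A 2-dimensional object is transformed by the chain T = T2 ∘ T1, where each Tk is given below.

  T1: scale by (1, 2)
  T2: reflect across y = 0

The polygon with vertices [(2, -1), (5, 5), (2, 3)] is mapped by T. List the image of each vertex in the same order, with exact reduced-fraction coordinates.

image vertices: (2, 2), (5, -10), (2, -6)

T1 scale by (1, 2): (2, -1) → (2, -2); (5, 5) → (5, 10); (2, 3) → (2, 6)
T2 reflect across y = 0: (2, -2) → (2, 2); (5, 10) → (5, -10); (2, 6) → (2, -6)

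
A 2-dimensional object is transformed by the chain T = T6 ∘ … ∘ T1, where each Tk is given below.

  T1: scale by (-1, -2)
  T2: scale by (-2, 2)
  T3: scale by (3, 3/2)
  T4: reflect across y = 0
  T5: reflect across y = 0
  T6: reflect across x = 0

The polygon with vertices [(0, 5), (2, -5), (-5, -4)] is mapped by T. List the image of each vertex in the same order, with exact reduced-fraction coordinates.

image vertices: (0, -30), (-12, 30), (30, 24)

T1 scale by (-1, -2): (0, 5) → (0, -10); (2, -5) → (-2, 10); (-5, -4) → (5, 8)
T2 scale by (-2, 2): (0, -10) → (0, -20); (-2, 10) → (4, 20); (5, 8) → (-10, 16)
T3 scale by (3, 3/2): (0, -20) → (0, -30); (4, 20) → (12, 30); (-10, 16) → (-30, 24)
T4 reflect across y = 0: (0, -30) → (0, 30); (12, 30) → (12, -30); (-30, 24) → (-30, -24)
T5 reflect across y = 0: (0, 30) → (0, -30); (12, -30) → (12, 30); (-30, -24) → (-30, 24)
T6 reflect across x = 0: (0, -30) → (0, -30); (12, 30) → (-12, 30); (-30, 24) → (30, 24)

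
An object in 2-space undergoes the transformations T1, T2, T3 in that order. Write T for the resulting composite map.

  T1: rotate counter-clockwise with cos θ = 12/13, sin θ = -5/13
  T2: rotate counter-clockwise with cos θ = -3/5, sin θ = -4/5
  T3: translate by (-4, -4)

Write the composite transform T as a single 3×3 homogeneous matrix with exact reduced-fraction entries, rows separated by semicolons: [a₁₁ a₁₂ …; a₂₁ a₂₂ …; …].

T1 = [12/13 5/13 0; -5/13 12/13 0; 0 0 1]
T2·T1 = [-56/65 33/65 0; -33/65 -56/65 0; 0 0 1]
T3·…·T1 = [-56/65 33/65 -4; -33/65 -56/65 -4; 0 0 1]

T = [-56/65 33/65 -4; -33/65 -56/65 -4; 0 0 1]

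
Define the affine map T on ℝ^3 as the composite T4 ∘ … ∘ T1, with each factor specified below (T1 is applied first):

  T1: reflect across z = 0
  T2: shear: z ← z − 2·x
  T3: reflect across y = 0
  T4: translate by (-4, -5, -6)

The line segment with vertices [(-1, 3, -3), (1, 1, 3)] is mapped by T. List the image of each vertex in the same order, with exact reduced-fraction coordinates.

T1 reflect across z = 0: (-1, 3, -3) → (-1, 3, 3); (1, 1, 3) → (1, 1, -3)
T2 shear: z ← z − 2·x: (-1, 3, 3) → (-1, 3, 5); (1, 1, -3) → (1, 1, -5)
T3 reflect across y = 0: (-1, 3, 5) → (-1, -3, 5); (1, 1, -5) → (1, -1, -5)
T4 translate by (-4, -5, -6): (-1, -3, 5) → (-5, -8, -1); (1, -1, -5) → (-3, -6, -11)

image vertices: (-5, -8, -1), (-3, -6, -11)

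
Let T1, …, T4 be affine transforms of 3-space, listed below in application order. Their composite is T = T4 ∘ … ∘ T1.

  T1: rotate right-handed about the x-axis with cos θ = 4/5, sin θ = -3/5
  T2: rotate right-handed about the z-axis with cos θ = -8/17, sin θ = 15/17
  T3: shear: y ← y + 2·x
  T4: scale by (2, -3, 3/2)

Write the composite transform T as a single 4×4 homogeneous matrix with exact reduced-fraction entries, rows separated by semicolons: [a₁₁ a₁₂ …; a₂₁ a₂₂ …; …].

T1 = [1 0 0 0; 0 4/5 3/5 0; 0 -3/5 4/5 0; 0 0 0 1]
T2·T1 = [-8/17 -12/17 -9/17 0; 15/17 -32/85 -24/85 0; 0 -3/5 4/5 0; 0 0 0 1]
T3·…·T1 = [-8/17 -12/17 -9/17 0; -1/17 -152/85 -114/85 0; 0 -3/5 4/5 0; 0 0 0 1]
T4·…·T1 = [-16/17 -24/17 -18/17 0; 3/17 456/85 342/85 0; 0 -9/10 6/5 0; 0 0 0 1]

T = [-16/17 -24/17 -18/17 0; 3/17 456/85 342/85 0; 0 -9/10 6/5 0; 0 0 0 1]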